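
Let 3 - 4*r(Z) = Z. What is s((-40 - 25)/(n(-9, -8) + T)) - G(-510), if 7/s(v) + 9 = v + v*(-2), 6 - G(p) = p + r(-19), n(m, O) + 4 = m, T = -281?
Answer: -2772047/5422 ≈ -511.26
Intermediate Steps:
n(m, O) = -4 + m
r(Z) = ¾ - Z/4
G(p) = ½ - p (G(p) = 6 - (p + (¾ - ¼*(-19))) = 6 - (p + (¾ + 19/4)) = 6 - (p + 11/2) = 6 - (11/2 + p) = 6 + (-11/2 - p) = ½ - p)
s(v) = 7/(-9 - v) (s(v) = 7/(-9 + (v + v*(-2))) = 7/(-9 + (v - 2*v)) = 7/(-9 - v))
s((-40 - 25)/(n(-9, -8) + T)) - G(-510) = -7/(9 + (-40 - 25)/((-4 - 9) - 281)) - (½ - 1*(-510)) = -7/(9 - 65/(-13 - 281)) - (½ + 510) = -7/(9 - 65/(-294)) - 1*1021/2 = -7/(9 - 65*(-1/294)) - 1021/2 = -7/(9 + 65/294) - 1021/2 = -7/2711/294 - 1021/2 = -7*294/2711 - 1021/2 = -2058/2711 - 1021/2 = -2772047/5422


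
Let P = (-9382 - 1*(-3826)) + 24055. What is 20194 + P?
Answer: 38693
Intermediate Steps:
P = 18499 (P = (-9382 + 3826) + 24055 = -5556 + 24055 = 18499)
20194 + P = 20194 + 18499 = 38693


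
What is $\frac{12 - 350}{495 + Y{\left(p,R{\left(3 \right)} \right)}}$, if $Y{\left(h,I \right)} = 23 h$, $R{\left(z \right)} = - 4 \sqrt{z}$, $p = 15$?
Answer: $- \frac{169}{420} \approx -0.40238$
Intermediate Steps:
$\frac{12 - 350}{495 + Y{\left(p,R{\left(3 \right)} \right)}} = \frac{12 - 350}{495 + 23 \cdot 15} = - \frac{338}{495 + 345} = - \frac{338}{840} = \left(-338\right) \frac{1}{840} = - \frac{169}{420}$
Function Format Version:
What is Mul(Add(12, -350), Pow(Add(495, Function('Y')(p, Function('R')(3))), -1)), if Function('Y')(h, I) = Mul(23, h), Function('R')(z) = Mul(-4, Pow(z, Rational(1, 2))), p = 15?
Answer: Rational(-169, 420) ≈ -0.40238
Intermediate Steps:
Mul(Add(12, -350), Pow(Add(495, Function('Y')(p, Function('R')(3))), -1)) = Mul(Add(12, -350), Pow(Add(495, Mul(23, 15)), -1)) = Mul(-338, Pow(Add(495, 345), -1)) = Mul(-338, Pow(840, -1)) = Mul(-338, Rational(1, 840)) = Rational(-169, 420)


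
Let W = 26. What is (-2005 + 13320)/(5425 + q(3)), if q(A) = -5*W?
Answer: 2263/1059 ≈ 2.1369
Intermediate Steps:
q(A) = -130 (q(A) = -5*26 = -130)
(-2005 + 13320)/(5425 + q(3)) = (-2005 + 13320)/(5425 - 130) = 11315/5295 = 11315*(1/5295) = 2263/1059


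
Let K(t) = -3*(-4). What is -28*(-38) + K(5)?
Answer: 1076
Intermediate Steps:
K(t) = 12
-28*(-38) + K(5) = -28*(-38) + 12 = 1064 + 12 = 1076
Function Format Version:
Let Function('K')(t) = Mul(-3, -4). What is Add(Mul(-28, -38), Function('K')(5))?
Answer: 1076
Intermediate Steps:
Function('K')(t) = 12
Add(Mul(-28, -38), Function('K')(5)) = Add(Mul(-28, -38), 12) = Add(1064, 12) = 1076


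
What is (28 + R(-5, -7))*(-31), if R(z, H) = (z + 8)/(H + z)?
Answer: -3441/4 ≈ -860.25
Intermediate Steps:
R(z, H) = (8 + z)/(H + z)
(28 + R(-5, -7))*(-31) = (28 + (8 - 5)/(-7 - 5))*(-31) = (28 + 3/(-12))*(-31) = (28 - 1/12*3)*(-31) = (28 - ¼)*(-31) = (111/4)*(-31) = -3441/4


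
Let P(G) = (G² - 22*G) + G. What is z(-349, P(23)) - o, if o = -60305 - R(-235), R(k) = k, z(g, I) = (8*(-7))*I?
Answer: 57494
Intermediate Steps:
P(G) = G² - 21*G
z(g, I) = -56*I
o = -60070 (o = -60305 - 1*(-235) = -60305 + 235 = -60070)
z(-349, P(23)) - o = -1288*(-21 + 23) - 1*(-60070) = -1288*2 + 60070 = -56*46 + 60070 = -2576 + 60070 = 57494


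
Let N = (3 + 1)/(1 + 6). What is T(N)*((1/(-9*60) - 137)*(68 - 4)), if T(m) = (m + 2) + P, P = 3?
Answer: -15388048/315 ≈ -48851.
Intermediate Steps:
N = 4/7 ≈ 0.57143
T(m) = 5 + m (T(m) = (m + 2) + 3 = (2 + m) + 3 = 5 + m)
T(N)*((1/(-9*60) - 137)*(68 - 4)) = (5 + 4/7)*((1/(-9*60) - 137)*(68 - 4)) = 39*((1/(-540) - 137)*64)/7 = 39*((-1/540 - 137)*64)/7 = 39*(-73981/540*64)/7 = (39/7)*(-1183696/135) = -15388048/315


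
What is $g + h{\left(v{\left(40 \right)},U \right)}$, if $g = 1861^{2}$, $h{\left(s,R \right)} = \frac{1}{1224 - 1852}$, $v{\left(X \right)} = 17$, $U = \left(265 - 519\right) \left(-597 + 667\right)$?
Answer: $\frac{2174965587}{628} \approx 3.4633 \cdot 10^{6}$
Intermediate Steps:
$U = -17780$ ($U = \left(-254\right) 70 = -17780$)
$h{\left(s,R \right)} = - \frac{1}{628}$ ($h{\left(s,R \right)} = \frac{1}{-628} = - \frac{1}{628}$)
$g = 3463321$
$g + h{\left(v{\left(40 \right)},U \right)} = 3463321 - \frac{1}{628} = \frac{2174965587}{628}$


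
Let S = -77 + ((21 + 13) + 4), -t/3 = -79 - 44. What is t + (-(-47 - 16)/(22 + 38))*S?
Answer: 6561/20 ≈ 328.05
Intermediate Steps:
t = 369 (t = -3*(-79 - 44) = -3*(-123) = 369)
S = -39 (S = -77 + (34 + 4) = -77 + 38 = -39)
t + (-(-47 - 16)/(22 + 38))*S = 369 - (-47 - 16)/(22 + 38)*(-39) = 369 - (-63)/60*(-39) = 369 - 1*(-21/20)*(-39) = 369 + (21/20)*(-39) = 369 - 819/20 = 6561/20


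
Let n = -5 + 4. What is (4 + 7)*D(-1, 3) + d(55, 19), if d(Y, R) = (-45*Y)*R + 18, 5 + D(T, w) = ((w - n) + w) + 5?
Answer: -46930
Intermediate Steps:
n = -1
D(T, w) = 1 + 2*w (D(T, w) = -5 + (((w - 1*(-1)) + w) + 5) = -5 + (((w + 1) + w) + 5) = -5 + (((1 + w) + w) + 5) = -5 + ((1 + 2*w) + 5) = -5 + (6 + 2*w) = 1 + 2*w)
d(Y, R) = 18 - 45*R*Y (d(Y, R) = -45*R*Y + 18 = 18 - 45*R*Y)
(4 + 7)*D(-1, 3) + d(55, 19) = (4 + 7)*(1 + 2*3) + (18 - 45*19*55) = 11*(1 + 6) + (18 - 47025) = 11*7 - 47007 = 77 - 47007 = -46930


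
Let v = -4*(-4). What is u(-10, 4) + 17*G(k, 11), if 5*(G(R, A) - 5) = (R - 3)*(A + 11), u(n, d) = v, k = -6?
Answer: -2861/5 ≈ -572.20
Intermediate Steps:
v = 16
u(n, d) = 16
G(R, A) = 5 + (-3 + R)*(11 + A)/5 (G(R, A) = 5 + ((R - 3)*(A + 11))/5 = 5 + ((-3 + R)*(11 + A))/5 = 5 + (-3 + R)*(11 + A)/5)
u(-10, 4) + 17*G(k, 11) = 16 + 17*(-8/5 - ⅗*11 + (11/5)*(-6) + (⅕)*11*(-6)) = 16 + 17*(-8/5 - 33/5 - 66/5 - 66/5) = 16 + 17*(-173/5) = 16 - 2941/5 = -2861/5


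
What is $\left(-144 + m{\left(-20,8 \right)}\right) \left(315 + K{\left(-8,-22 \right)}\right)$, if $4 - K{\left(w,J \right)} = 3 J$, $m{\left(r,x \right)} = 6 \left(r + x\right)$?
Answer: $-83160$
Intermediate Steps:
$m{\left(r,x \right)} = 6 r + 6 x$
$K{\left(w,J \right)} = 4 - 3 J$
$\left(-144 + m{\left(-20,8 \right)}\right) \left(315 + K{\left(-8,-22 \right)}\right) = \left(-144 + \left(6 \left(-20\right) + 6 \cdot 8\right)\right) \left(315 + \left(4 - -66\right)\right) = \left(-144 + \left(-120 + 48\right)\right) \left(315 + \left(4 + 66\right)\right) = \left(-144 - 72\right) \left(315 + 70\right) = \left(-216\right) 385 = -83160$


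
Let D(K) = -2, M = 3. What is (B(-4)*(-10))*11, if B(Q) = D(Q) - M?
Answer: 550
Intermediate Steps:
B(Q) = -5 (B(Q) = -2 - 1*3 = -2 - 3 = -5)
(B(-4)*(-10))*11 = -5*(-10)*11 = 50*11 = 550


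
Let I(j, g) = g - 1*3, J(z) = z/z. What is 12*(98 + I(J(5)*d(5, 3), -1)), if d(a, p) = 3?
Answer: 1128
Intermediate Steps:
J(z) = 1
I(j, g) = -3 + g (I(j, g) = g - 3 = -3 + g)
12*(98 + I(J(5)*d(5, 3), -1)) = 12*(98 + (-3 - 1)) = 12*(98 - 4) = 12*94 = 1128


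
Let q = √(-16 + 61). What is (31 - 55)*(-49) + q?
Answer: 1176 + 3*√5 ≈ 1182.7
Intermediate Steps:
q = 3*√5 (q = √45 = 3*√5 ≈ 6.7082)
(31 - 55)*(-49) + q = (31 - 55)*(-49) + 3*√5 = -24*(-49) + 3*√5 = 1176 + 3*√5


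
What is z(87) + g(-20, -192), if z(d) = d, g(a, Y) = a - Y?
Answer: 259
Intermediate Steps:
z(87) + g(-20, -192) = 87 + (-20 - 1*(-192)) = 87 + (-20 + 192) = 87 + 172 = 259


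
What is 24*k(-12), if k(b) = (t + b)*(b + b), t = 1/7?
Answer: 47808/7 ≈ 6829.7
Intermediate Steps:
t = ⅐ ≈ 0.14286
k(b) = 2*b*(⅐ + b) (k(b) = (⅐ + b)*(b + b) = (⅐ + b)*(2*b) = 2*b*(⅐ + b))
24*k(-12) = 24*((2/7)*(-12)*(1 + 7*(-12))) = 24*((2/7)*(-12)*(1 - 84)) = 24*((2/7)*(-12)*(-83)) = 24*(1992/7) = 47808/7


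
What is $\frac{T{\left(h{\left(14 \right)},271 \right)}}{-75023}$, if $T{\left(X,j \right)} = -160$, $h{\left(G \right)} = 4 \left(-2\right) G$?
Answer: $\frac{160}{75023} \approx 0.0021327$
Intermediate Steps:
$h{\left(G \right)} = - 8 G$
$\frac{T{\left(h{\left(14 \right)},271 \right)}}{-75023} = - \frac{160}{-75023} = \left(-160\right) \left(- \frac{1}{75023}\right) = \frac{160}{75023}$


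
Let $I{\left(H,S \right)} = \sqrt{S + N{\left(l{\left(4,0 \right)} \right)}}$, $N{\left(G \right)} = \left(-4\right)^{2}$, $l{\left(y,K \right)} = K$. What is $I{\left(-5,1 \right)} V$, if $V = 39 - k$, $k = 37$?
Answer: $2 \sqrt{17} \approx 8.2462$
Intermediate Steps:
$N{\left(G \right)} = 16$
$I{\left(H,S \right)} = \sqrt{16 + S}$ ($I{\left(H,S \right)} = \sqrt{S + 16} = \sqrt{16 + S}$)
$V = 2$ ($V = 39 - 37 = 2$)
$I{\left(-5,1 \right)} V = \sqrt{16 + 1} \cdot 2 = \sqrt{17} \cdot 2 = 2 \sqrt{17}$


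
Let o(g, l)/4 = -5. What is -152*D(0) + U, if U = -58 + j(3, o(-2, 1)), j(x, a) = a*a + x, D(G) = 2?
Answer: 41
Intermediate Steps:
o(g, l) = -20 (o(g, l) = 4*(-5) = -20)
j(x, a) = x + a**2 (j(x, a) = a**2 + x = x + a**2)
U = 345 (U = -58 + (3 + (-20)**2) = -58 + (3 + 400) = -58 + 403 = 345)
-152*D(0) + U = -152*2 + 345 = -304 + 345 = 41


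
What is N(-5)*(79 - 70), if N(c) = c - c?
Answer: 0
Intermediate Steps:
N(c) = 0
N(-5)*(79 - 70) = 0*(79 - 70) = 0*9 = 0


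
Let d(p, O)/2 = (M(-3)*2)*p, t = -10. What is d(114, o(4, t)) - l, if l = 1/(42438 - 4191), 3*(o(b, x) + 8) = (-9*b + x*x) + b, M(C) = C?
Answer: -52321897/38247 ≈ -1368.0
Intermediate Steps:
o(b, x) = -8 - 8*b/3 + x²/3 (o(b, x) = -8 + ((-9*b + x*x) + b)/3 = -8 + ((-9*b + x²) + b)/3 = -8 + ((x² - 9*b) + b)/3 = -8 + (x² - 8*b)/3 = -8 + (-8*b/3 + x²/3) = -8 - 8*b/3 + x²/3)
l = 1/38247 ≈ 2.6146e-5
d(p, O) = -12*p (d(p, O) = 2*((-3*2)*p) = 2*(-6*p) = -12*p)
d(114, o(4, t)) - l = -12*114 - 1*1/38247 = -1368 - 1/38247 = -52321897/38247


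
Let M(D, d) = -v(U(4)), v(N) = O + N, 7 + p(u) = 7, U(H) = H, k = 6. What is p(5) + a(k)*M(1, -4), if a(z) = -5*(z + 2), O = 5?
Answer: 360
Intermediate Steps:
p(u) = 0 (p(u) = -7 + 7 = 0)
a(z) = -10 - 5*z (a(z) = -5*(2 + z) = -10 - 5*z)
v(N) = 5 + N
M(D, d) = -9 (M(D, d) = -(5 + 4) = -1*9 = -9)
p(5) + a(k)*M(1, -4) = 0 + (-10 - 5*6)*(-9) = 0 + (-10 - 30)*(-9) = 0 - 40*(-9) = 0 + 360 = 360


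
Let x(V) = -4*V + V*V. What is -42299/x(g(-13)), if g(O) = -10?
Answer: -42299/140 ≈ -302.14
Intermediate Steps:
x(V) = V**2 - 4*V (x(V) = -4*V + V**2 = V**2 - 4*V)
-42299/x(g(-13)) = -42299*(-1/(10*(-4 - 10))) = -42299/((-10*(-14))) = -42299/140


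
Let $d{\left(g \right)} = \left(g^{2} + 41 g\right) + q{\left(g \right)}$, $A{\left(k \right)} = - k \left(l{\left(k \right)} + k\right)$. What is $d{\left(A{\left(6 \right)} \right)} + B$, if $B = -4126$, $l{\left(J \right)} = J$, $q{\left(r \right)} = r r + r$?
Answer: $3218$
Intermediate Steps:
$q{\left(r \right)} = r + r^{2}$ ($q{\left(r \right)} = r^{2} + r = r + r^{2}$)
$A{\left(k \right)} = - 2 k^{2}$ ($A{\left(k \right)} = - k \left(k + k\right) = - k 2 k = - 2 k^{2}$)
$d{\left(g \right)} = g^{2} + 41 g + g \left(1 + g\right)$ ($d{\left(g \right)} = \left(g^{2} + 41 g\right) + g \left(1 + g\right) = g^{2} + 41 g + g \left(1 + g\right)$)
$d{\left(A{\left(6 \right)} \right)} + B = 2 \left(- 2 \cdot 6^{2}\right) \left(21 - 2 \cdot 6^{2}\right) - 4126 = 2 \left(\left(-2\right) 36\right) \left(21 - 72\right) - 4126 = 2 \left(-72\right) \left(21 - 72\right) - 4126 = 2 \left(-72\right) \left(-51\right) - 4126 = 7344 - 4126 = 3218$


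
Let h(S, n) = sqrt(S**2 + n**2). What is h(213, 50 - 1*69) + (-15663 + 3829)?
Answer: -11834 + sqrt(45730) ≈ -11620.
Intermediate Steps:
h(213, 50 - 1*69) + (-15663 + 3829) = sqrt(213**2 + (50 - 1*69)**2) + (-15663 + 3829) = sqrt(45369 + (50 - 69)**2) - 11834 = sqrt(45369 + (-19)**2) - 11834 = sqrt(45369 + 361) - 11834 = sqrt(45730) - 11834 = -11834 + sqrt(45730)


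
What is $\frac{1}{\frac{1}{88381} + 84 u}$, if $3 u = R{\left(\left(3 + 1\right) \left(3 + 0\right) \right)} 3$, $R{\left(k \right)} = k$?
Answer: $\frac{88381}{89088049} \approx 0.00099206$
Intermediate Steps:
$u = 12$ ($u = \frac{\left(3 + 1\right) \left(3 + 0\right) 3}{3} = \frac{4 \cdot 3 \cdot 3}{3} = \frac{12 \cdot 3}{3} = \frac{1}{3} \cdot 36 = 12$)
$\frac{1}{\frac{1}{88381} + 84 u} = \frac{1}{\frac{1}{88381} + 84 \cdot 12} = \frac{1}{\frac{1}{88381} + 1008} = \frac{1}{\frac{89088049}{88381}} = \frac{88381}{89088049}$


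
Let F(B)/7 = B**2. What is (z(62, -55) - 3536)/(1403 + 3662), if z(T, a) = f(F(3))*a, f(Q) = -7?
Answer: -3151/5065 ≈ -0.62211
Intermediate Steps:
F(B) = 7*B**2
z(T, a) = -7*a
(z(62, -55) - 3536)/(1403 + 3662) = (-7*(-55) - 3536)/(1403 + 3662) = (385 - 3536)/5065 = -3151*1/5065 = -3151/5065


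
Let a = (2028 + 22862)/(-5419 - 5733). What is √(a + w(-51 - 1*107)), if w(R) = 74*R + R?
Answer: I*√92126734730/2788 ≈ 108.87*I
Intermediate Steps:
w(R) = 75*R
a = -12445/5576 (a = 24890/(-11152) = 24890*(-1/11152) = -12445/5576 ≈ -2.2319)
√(a + w(-51 - 1*107)) = √(-12445/5576 + 75*(-51 - 1*107)) = √(-12445/5576 + 75*(-51 - 107)) = √(-12445/5576 + 75*(-158)) = √(-12445/5576 - 11850) = √(-66088045/5576) = I*√92126734730/2788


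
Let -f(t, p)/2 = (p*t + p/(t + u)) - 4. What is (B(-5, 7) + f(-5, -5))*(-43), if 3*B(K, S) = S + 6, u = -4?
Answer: 15007/9 ≈ 1667.4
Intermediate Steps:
B(K, S) = 2 + S/3 (B(K, S) = (S + 6)/3 = (6 + S)/3 = 2 + S/3)
f(t, p) = 8 - 2*p*t - 2*p/(-4 + t) (f(t, p) = -2*((p*t + p/(t - 4)) - 4) = -2*((p*t + p/(-4 + t)) - 4) = -2*(-4 + p*t + p/(-4 + t)) = 8 - 2*p*t - 2*p/(-4 + t))
(B(-5, 7) + f(-5, -5))*(-43) = ((2 + (⅓)*7) + 2*(-16 - 1*(-5) + 4*(-5) - 1*(-5)*(-5)² + 4*(-5)*(-5))/(-4 - 5))*(-43) = ((2 + 7/3) + 2*(-16 + 5 - 20 - 1*(-5)*25 + 100)/(-9))*(-43) = (13/3 + 2*(-⅑)*(-16 + 5 - 20 + 125 + 100))*(-43) = (13/3 + 2*(-⅑)*194)*(-43) = (13/3 - 388/9)*(-43) = -349/9*(-43) = 15007/9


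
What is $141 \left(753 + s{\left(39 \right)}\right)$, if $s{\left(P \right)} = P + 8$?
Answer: $112800$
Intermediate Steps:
$s{\left(P \right)} = 8 + P$
$141 \left(753 + s{\left(39 \right)}\right) = 141 \left(753 + \left(8 + 39\right)\right) = 141 \left(753 + 47\right) = 141 \cdot 800 = 112800$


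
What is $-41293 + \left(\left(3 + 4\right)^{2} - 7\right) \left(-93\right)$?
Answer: $-45199$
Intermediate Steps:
$-41293 + \left(\left(3 + 4\right)^{2} - 7\right) \left(-93\right) = -41293 + \left(7^{2} - 7\right) \left(-93\right) = -41293 + \left(49 - 7\right) \left(-93\right) = -41293 + 42 \left(-93\right) = -41293 - 3906 = -45199$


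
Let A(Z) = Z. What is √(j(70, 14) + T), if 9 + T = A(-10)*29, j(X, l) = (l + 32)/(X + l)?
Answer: I*√526470/42 ≈ 17.276*I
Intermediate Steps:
j(X, l) = (32 + l)/(X + l)
T = -299 (T = -9 - 10*29 = -9 - 290 = -299)
√(j(70, 14) + T) = √((32 + 14)/(70 + 14) - 299) = √(46/84 - 299) = √((1/84)*46 - 299) = √(23/42 - 299) = √(-12535/42) = I*√526470/42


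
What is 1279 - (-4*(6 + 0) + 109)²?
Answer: -5946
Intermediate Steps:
1279 - (-4*(6 + 0) + 109)² = 1279 - (-4*6 + 109)² = 1279 - (-24 + 109)² = 1279 - 1*85² = 1279 - 1*7225 = 1279 - 7225 = -5946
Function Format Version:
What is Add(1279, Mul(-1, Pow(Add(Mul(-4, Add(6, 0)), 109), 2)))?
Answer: -5946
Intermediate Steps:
Add(1279, Mul(-1, Pow(Add(Mul(-4, Add(6, 0)), 109), 2))) = Add(1279, Mul(-1, Pow(Add(Mul(-4, 6), 109), 2))) = Add(1279, Mul(-1, Pow(Add(-24, 109), 2))) = Add(1279, Mul(-1, Pow(85, 2))) = Add(1279, Mul(-1, 7225)) = Add(1279, -7225) = -5946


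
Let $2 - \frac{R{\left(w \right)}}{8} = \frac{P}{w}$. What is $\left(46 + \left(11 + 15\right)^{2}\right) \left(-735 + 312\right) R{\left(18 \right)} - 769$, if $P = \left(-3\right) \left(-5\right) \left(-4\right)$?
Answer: $-13031425$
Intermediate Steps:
$P = -60$ ($P = 15 \left(-4\right) = -60$)
$R{\left(w \right)} = 16 + \frac{480}{w}$ ($R{\left(w \right)} = 16 - 8 \left(- \frac{60}{w}\right) = 16 + \frac{480}{w}$)
$\left(46 + \left(11 + 15\right)^{2}\right) \left(-735 + 312\right) R{\left(18 \right)} - 769 = \left(46 + \left(11 + 15\right)^{2}\right) \left(-735 + 312\right) \left(16 + \frac{480}{18}\right) - 769 = \left(46 + 26^{2}\right) \left(-423\right) \left(16 + 480 \cdot \frac{1}{18}\right) - 769 = \left(46 + 676\right) \left(-423\right) \left(16 + \frac{80}{3}\right) - 769 = 722 \left(-423\right) \frac{128}{3} - 769 = \left(-305406\right) \frac{128}{3} - 769 = -13030656 - 769 = -13031425$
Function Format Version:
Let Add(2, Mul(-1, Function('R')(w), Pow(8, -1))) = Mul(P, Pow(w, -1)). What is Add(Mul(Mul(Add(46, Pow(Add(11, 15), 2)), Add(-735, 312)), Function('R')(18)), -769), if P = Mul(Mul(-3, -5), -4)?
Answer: -13031425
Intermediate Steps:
P = -60 (P = Mul(15, -4) = -60)
Function('R')(w) = Add(16, Mul(480, Pow(w, -1))) (Function('R')(w) = Add(16, Mul(-8, Mul(-60, Pow(w, -1)))) = Add(16, Mul(480, Pow(w, -1))))
Add(Mul(Mul(Add(46, Pow(Add(11, 15), 2)), Add(-735, 312)), Function('R')(18)), -769) = Add(Mul(Mul(Add(46, Pow(Add(11, 15), 2)), Add(-735, 312)), Add(16, Mul(480, Pow(18, -1)))), -769) = Add(Mul(Mul(Add(46, Pow(26, 2)), -423), Add(16, Mul(480, Rational(1, 18)))), -769) = Add(Mul(Mul(Add(46, 676), -423), Add(16, Rational(80, 3))), -769) = Add(Mul(Mul(722, -423), Rational(128, 3)), -769) = Add(Mul(-305406, Rational(128, 3)), -769) = Add(-13030656, -769) = -13031425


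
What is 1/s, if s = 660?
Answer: 1/660 ≈ 0.0015152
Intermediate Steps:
1/s = 1/660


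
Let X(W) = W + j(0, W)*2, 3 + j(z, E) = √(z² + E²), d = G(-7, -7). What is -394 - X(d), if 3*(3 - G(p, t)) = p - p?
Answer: -397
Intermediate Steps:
G(p, t) = 3 (G(p, t) = 3 - (p - p)/3 = 3 - ⅓*0 = 3 + 0 = 3)
d = 3
j(z, E) = -3 + √(E² + z²) (j(z, E) = -3 + √(z² + E²) = -3 + √(E² + z²))
X(W) = -6 + W + 2*√(W²) (X(W) = W + (-3 + √(W² + 0²))*2 = W + (-3 + √(W² + 0))*2 = W + (-3 + √(W²))*2 = W + (-6 + 2*√(W²)) = -6 + W + 2*√(W²))
-394 - X(d) = -394 - (-6 + 3 + 2*√(3²)) = -394 - (-6 + 3 + 2*√9) = -394 - (-6 + 3 + 2*3) = -394 - (-6 + 3 + 6) = -394 - 1*3 = -394 - 3 = -397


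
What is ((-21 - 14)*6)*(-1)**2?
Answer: -210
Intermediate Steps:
((-21 - 14)*6)*(-1)**2 = -35*6*1 = -210*1 = -210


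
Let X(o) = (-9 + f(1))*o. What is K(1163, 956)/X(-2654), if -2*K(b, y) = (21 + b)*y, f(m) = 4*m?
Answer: -282976/6635 ≈ -42.649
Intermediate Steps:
K(b, y) = -y*(21 + b)/2 (K(b, y) = -(21 + b)*y/2 = -y*(21 + b)/2)
X(o) = -5*o (X(o) = (-9 + 4*1)*o = (-9 + 4)*o = -5*o)
K(1163, 956)/X(-2654) = (-1/2*956*(21 + 1163))/((-5*(-2654))) = -1/2*956*1184/13270 = -565952*1/13270 = -282976/6635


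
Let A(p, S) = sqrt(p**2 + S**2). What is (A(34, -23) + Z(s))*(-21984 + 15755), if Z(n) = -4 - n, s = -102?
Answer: -610442 - 6229*sqrt(1685) ≈ -8.6614e+5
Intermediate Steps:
A(p, S) = sqrt(S**2 + p**2)
(A(34, -23) + Z(s))*(-21984 + 15755) = (sqrt((-23)**2 + 34**2) + (-4 - 1*(-102)))*(-21984 + 15755) = (sqrt(529 + 1156) + (-4 + 102))*(-6229) = (sqrt(1685) + 98)*(-6229) = (98 + sqrt(1685))*(-6229) = -610442 - 6229*sqrt(1685)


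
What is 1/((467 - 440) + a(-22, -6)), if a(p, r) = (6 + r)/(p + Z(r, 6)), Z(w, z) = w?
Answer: 1/27 ≈ 0.037037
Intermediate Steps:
a(p, r) = (6 + r)/(p + r)
1/((467 - 440) + a(-22, -6)) = 1/((467 - 440) + (6 - 6)/(-22 - 6)) = 1/(27 + 0/(-28)) = 1/(27 - 1/28*0) = 1/(27 + 0) = 1/27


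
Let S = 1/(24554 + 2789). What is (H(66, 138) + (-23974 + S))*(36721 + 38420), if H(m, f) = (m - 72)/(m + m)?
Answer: -98513205874875/54686 ≈ -1.8014e+9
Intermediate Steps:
H(m, f) = (-72 + m)/(2*m) (H(m, f) = (-72 + m)/((2*m)) = (-72 + m)*(1/(2*m)) = (-72 + m)/(2*m))
S = 1/27343 ≈ 3.6572e-5
(H(66, 138) + (-23974 + S))*(36721 + 38420) = ((½)*(-72 + 66)/66 + (-23974 + 1/27343))*(36721 + 38420) = ((½)*(1/66)*(-6) - 655521081/27343)*75141 = (-1/22 - 655521081/27343)*75141 = -14421491125/601546*75141 = -98513205874875/54686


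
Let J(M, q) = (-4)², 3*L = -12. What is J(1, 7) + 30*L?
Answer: -104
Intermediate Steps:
L = -4 (L = (⅓)*(-12) = -4)
J(M, q) = 16
J(1, 7) + 30*L = 16 + 30*(-4) = 16 - 120 = -104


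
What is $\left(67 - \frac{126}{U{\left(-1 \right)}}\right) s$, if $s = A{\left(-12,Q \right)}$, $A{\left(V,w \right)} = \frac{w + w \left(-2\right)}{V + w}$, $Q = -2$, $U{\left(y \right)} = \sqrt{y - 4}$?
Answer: $- \frac{67}{7} - \frac{18 i \sqrt{5}}{5} \approx -9.5714 - 8.0499 i$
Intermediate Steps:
$U{\left(y \right)} = \sqrt{-4 + y}$
$A{\left(V,w \right)} = - \frac{w}{V + w}$ ($A{\left(V,w \right)} = \frac{w - 2 w}{V + w} = \frac{\left(-1\right) w}{V + w} = - \frac{w}{V + w}$)
$s = - \frac{1}{7}$ ($s = \left(-1\right) \left(-2\right) \frac{1}{-12 - 2} = \left(-1\right) \left(-2\right) \frac{1}{-14} = \left(-1\right) \left(-2\right) \left(- \frac{1}{14}\right) = - \frac{1}{7} \approx -0.14286$)
$\left(67 - \frac{126}{U{\left(-1 \right)}}\right) s = \left(67 - \frac{126}{\sqrt{-4 - 1}}\right) \left(- \frac{1}{7}\right) = \left(67 - \frac{126}{\sqrt{-5}}\right) \left(- \frac{1}{7}\right) = \left(67 - \frac{126}{i \sqrt{5}}\right) \left(- \frac{1}{7}\right) = \left(67 - 126 \left(- \frac{i \sqrt{5}}{5}\right)\right) \left(- \frac{1}{7}\right) = \left(67 + \frac{126 i \sqrt{5}}{5}\right) \left(- \frac{1}{7}\right) = - \frac{67}{7} - \frac{18 i \sqrt{5}}{5}$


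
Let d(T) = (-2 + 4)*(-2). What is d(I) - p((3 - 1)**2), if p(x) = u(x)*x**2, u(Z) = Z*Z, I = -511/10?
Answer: -260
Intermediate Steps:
I = -511/10 (I = -511*1/10 = -511/10 ≈ -51.100)
u(Z) = Z**2
d(T) = -4 (d(T) = 2*(-2) = -4)
p(x) = x**4 (p(x) = x**2*x**2 = x**4)
d(I) - p((3 - 1)**2) = -4 - ((3 - 1)**2)**4 = -4 - (2**2)**4 = -4 - 1*4**4 = -4 - 1*256 = -4 - 256 = -260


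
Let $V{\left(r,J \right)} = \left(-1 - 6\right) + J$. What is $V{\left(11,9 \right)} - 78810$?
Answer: $-78808$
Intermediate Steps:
$V{\left(r,J \right)} = -7 + J$
$V{\left(11,9 \right)} - 78810 = \left(-7 + 9\right) - 78810 = 2 - 78810 = -78808$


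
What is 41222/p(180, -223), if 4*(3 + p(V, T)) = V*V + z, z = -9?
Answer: 164888/32379 ≈ 5.0924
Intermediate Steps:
p(V, T) = -21/4 + V²/4 (p(V, T) = -3 + (V*V - 9)/4 = -3 + (V² - 9)/4 = -3 + (-9 + V²)/4 = -3 + (-9/4 + V²/4) = -21/4 + V²/4)
41222/p(180, -223) = 41222/(-21/4 + (¼)*180²) = 41222/(-21/4 + (¼)*32400) = 41222/(-21/4 + 8100) = 41222/(32379/4) = 41222*(4/32379) = 164888/32379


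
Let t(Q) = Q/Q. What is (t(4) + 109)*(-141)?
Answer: -15510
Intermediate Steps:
t(Q) = 1
(t(4) + 109)*(-141) = (1 + 109)*(-141) = 110*(-141) = -15510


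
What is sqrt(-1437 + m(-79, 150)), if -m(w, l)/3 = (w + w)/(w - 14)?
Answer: I*sqrt(1385855)/31 ≈ 37.975*I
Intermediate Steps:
m(w, l) = -6*w/(-14 + w) (m(w, l) = -3*(w + w)/(w - 14) = -3*2*w/(-14 + w) = -6*w/(-14 + w))
sqrt(-1437 + m(-79, 150)) = sqrt(-1437 - 6*(-79)/(-14 - 79)) = sqrt(-1437 - 6*(-79)/(-93)) = sqrt(-1437 - 6*(-79)*(-1/93)) = sqrt(-1437 - 158/31) = sqrt(-44705/31) = I*sqrt(1385855)/31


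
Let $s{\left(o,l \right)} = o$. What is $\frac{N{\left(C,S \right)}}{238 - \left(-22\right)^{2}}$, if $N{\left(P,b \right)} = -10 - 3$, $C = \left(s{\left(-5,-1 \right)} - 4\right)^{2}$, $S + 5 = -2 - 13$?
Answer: $\frac{13}{246} \approx 0.052846$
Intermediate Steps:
$S = -20$ ($S = -5 - 15 = -20$)
$C = 81$ ($C = \left(-5 - 4\right)^{2} = \left(-9\right)^{2} = 81$)
$N{\left(P,b \right)} = -13$
$\frac{N{\left(C,S \right)}}{238 - \left(-22\right)^{2}} = - \frac{13}{238 - \left(-22\right)^{2}} = - \frac{13}{238 - 484} = - \frac{13}{-246} = \left(-13\right) \left(- \frac{1}{246}\right) = \frac{13}{246}$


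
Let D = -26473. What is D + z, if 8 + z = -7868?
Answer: -34349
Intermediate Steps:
z = -7876 (z = -8 - 7868 = -7876)
D + z = -26473 - 7876 = -34349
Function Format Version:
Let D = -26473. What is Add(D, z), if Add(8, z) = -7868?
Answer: -34349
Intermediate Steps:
z = -7876 (z = Add(-8, -7868) = -7876)
Add(D, z) = Add(-26473, -7876) = -34349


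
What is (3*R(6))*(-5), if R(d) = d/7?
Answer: -90/7 ≈ -12.857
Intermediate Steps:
R(d) = d/7 (R(d) = d*(⅐) = d/7)
(3*R(6))*(-5) = (3*((⅐)*6))*(-5) = (3*(6/7))*(-5) = (18/7)*(-5) = -90/7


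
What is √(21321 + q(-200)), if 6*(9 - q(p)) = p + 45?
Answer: 7*√15690/6 ≈ 146.14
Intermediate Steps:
q(p) = 3/2 - p/6 (q(p) = 9 - (p + 45)/6 = 9 - (45 + p)/6 = 9 + (-15/2 - p/6) = 3/2 - p/6)
√(21321 + q(-200)) = √(21321 + (3/2 - ⅙*(-200))) = √(21321 + (3/2 + 100/3)) = √(21321 + 209/6) = √(128135/6) = 7*√15690/6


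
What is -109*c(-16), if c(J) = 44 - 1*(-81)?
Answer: -13625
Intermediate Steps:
c(J) = 125 (c(J) = 44 + 81 = 125)
-109*c(-16) = -109*125 = -13625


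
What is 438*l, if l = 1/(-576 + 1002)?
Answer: 73/71 ≈ 1.0282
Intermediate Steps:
l = 1/426 ≈ 0.0023474
438*l = 438*(1/426) = 73/71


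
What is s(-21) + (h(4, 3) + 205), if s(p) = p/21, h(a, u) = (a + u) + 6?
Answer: 217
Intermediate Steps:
h(a, u) = 6 + a + u
s(p) = p/21 (s(p) = p*(1/21) = p/21)
s(-21) + (h(4, 3) + 205) = (1/21)*(-21) + ((6 + 4 + 3) + 205) = -1 + (13 + 205) = -1 + 218 = 217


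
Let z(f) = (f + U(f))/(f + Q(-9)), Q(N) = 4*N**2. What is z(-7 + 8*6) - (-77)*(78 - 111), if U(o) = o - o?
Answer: -927424/365 ≈ -2540.9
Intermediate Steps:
U(o) = 0
z(f) = f/(324 + f) (z(f) = (f + 0)/(f + 4*(-9)**2) = f/(f + 4*81) = f/(f + 324) = f/(324 + f))
z(-7 + 8*6) - (-77)*(78 - 111) = (-7 + 8*6)/(324 + (-7 + 8*6)) - (-77)*(78 - 111) = (-7 + 48)/(324 + (-7 + 48)) - (-77)*(-33) = 41/(324 + 41) - 1*2541 = 41/365 - 2541 = -927424/365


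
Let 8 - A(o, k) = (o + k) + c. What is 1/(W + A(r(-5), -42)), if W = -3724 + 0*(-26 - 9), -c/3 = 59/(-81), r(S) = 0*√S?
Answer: -27/99257 ≈ -0.00027202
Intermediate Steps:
r(S) = 0
c = 59/27 (c = -177/(-81) = -177*(-1)/81 = -3*(-59/81) = 59/27 ≈ 2.1852)
A(o, k) = 157/27 - k - o (A(o, k) = 8 - ((o + k) + 59/27) = 8 - ((k + o) + 59/27) = 8 - (59/27 + k + o) = 8 + (-59/27 - k - o) = 157/27 - k - o)
W = -3724 (W = -3724 + 0*(-35) = -3724 + 0 = -3724)
1/(W + A(r(-5), -42)) = 1/(-3724 + (157/27 - 1*(-42) - 1*0)) = 1/(-3724 + (157/27 + 42 + 0)) = 1/(-3724 + 1291/27) = 1/(-99257/27) = -27/99257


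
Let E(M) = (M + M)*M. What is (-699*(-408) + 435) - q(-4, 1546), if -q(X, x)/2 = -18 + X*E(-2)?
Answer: 285527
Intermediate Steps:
E(M) = 2*M² (E(M) = (2*M)*M = 2*M²)
q(X, x) = 36 - 16*X (q(X, x) = -2*(-18 + X*(2*(-2)²)) = -2*(-18 + X*(2*4)) = -2*(-18 + X*8) = -2*(-18 + 8*X) = 36 - 16*X)
(-699*(-408) + 435) - q(-4, 1546) = (-699*(-408) + 435) - (36 - 16*(-4)) = (285192 + 435) - (36 + 64) = 285627 - 1*100 = 285627 - 100 = 285527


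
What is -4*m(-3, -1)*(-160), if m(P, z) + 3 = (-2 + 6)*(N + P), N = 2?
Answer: -4480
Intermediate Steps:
m(P, z) = 5 + 4*P (m(P, z) = -3 + (-2 + 6)*(2 + P) = -3 + 4*(2 + P) = -3 + (8 + 4*P) = 5 + 4*P)
-4*m(-3, -1)*(-160) = -4*(5 + 4*(-3))*(-160) = -4*(5 - 12)*(-160) = -4*(-7)*(-160) = 28*(-160) = -4480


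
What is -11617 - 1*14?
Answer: -11631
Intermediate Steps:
-11617 - 1*14 = -11617 - 14 = -11631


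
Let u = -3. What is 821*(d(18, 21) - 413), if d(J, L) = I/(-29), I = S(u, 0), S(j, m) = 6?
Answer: -9838043/29 ≈ -3.3924e+5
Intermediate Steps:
I = 6
d(J, L) = -6/29 (d(J, L) = 6/(-29) = 6*(-1/29) = -6/29)
821*(d(18, 21) - 413) = 821*(-6/29 - 413) = 821*(-11983/29) = -9838043/29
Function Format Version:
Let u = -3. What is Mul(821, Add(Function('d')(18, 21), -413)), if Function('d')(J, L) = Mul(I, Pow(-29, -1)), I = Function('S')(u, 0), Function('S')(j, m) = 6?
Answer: Rational(-9838043, 29) ≈ -3.3924e+5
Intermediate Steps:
I = 6
Function('d')(J, L) = Rational(-6, 29) (Function('d')(J, L) = Mul(6, Pow(-29, -1)) = Mul(6, Rational(-1, 29)) = Rational(-6, 29))
Mul(821, Add(Function('d')(18, 21), -413)) = Mul(821, Add(Rational(-6, 29), -413)) = Mul(821, Rational(-11983, 29)) = Rational(-9838043, 29)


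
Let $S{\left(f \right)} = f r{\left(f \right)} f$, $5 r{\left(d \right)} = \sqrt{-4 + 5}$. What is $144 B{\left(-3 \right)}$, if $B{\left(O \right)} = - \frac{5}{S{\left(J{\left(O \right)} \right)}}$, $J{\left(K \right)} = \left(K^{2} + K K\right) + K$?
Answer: $-16$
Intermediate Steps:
$r{\left(d \right)} = \frac{1}{5}$ ($r{\left(d \right)} = \frac{\sqrt{-4 + 5}}{5} = \frac{\sqrt{1}}{5} = \frac{1}{5} \cdot 1 = \frac{1}{5}$)
$J{\left(K \right)} = K + 2 K^{2}$ ($J{\left(K \right)} = \left(K^{2} + K^{2}\right) + K = 2 K^{2} + K = K + 2 K^{2}$)
$S{\left(f \right)} = \frac{f^{2}}{5}$ ($S{\left(f \right)} = f \frac{1}{5} f = \frac{f}{5} f = \frac{f^{2}}{5}$)
$B{\left(O \right)} = - \frac{25}{O^{2} \left(1 + 2 O\right)^{2}}$ ($B{\left(O \right)} = - \frac{5}{\frac{1}{5} \left(O \left(1 + 2 O\right)\right)^{2}} = - \frac{5}{\frac{1}{5} O^{2} \left(1 + 2 O\right)^{2}} = - 5 \frac{5}{O^{2} \left(1 + 2 O\right)^{2}} = - \frac{25}{O^{2} \left(1 + 2 O\right)^{2}}$)
$144 B{\left(-3 \right)} = 144 \left(- \frac{25}{9 \left(1 + 2 \left(-3\right)\right)^{2}}\right) = 144 \left(\left(-25\right) \frac{1}{9} \frac{1}{\left(1 - 6\right)^{2}}\right) = 144 \left(\left(-25\right) \frac{1}{9} \cdot \frac{1}{25}\right) = 144 \left(- \frac{1}{9}\right) = -16$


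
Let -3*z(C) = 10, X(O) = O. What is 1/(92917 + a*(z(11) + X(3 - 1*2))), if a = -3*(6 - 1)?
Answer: 1/92952 ≈ 1.0758e-5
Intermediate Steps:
z(C) = -10/3 (z(C) = -⅓*10 = -10/3)
a = -15 (a = -3*5 = -1*15 = -15)
1/(92917 + a*(z(11) + X(3 - 1*2))) = 1/(92917 - 15*(-10/3 + (3 - 1*2))) = 1/(92917 - 15*(-10/3 + (3 - 2))) = 1/(92917 - 15*(-10/3 + 1)) = 1/(92917 - 15*(-7/3)) = 1/(92917 + 35) = 1/92952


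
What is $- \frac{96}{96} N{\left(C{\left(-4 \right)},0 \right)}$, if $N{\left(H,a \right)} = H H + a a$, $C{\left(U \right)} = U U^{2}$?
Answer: $-4096$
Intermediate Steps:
$C{\left(U \right)} = U^{3}$
$N{\left(H,a \right)} = H^{2} + a^{2}$
$- \frac{96}{96} N{\left(C{\left(-4 \right)},0 \right)} = - \frac{96}{96} \left(\left(\left(-4\right)^{3}\right)^{2} + 0^{2}\right) = \left(-96\right) \frac{1}{96} \left(\left(-64\right)^{2} + 0\right) = - (4096 + 0) = \left(-1\right) 4096 = -4096$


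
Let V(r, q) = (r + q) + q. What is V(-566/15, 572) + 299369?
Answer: 4507129/15 ≈ 3.0048e+5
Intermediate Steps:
V(r, q) = r + 2*q (V(r, q) = (q + r) + q = r + 2*q)
V(-566/15, 572) + 299369 = (-566/15 + 2*572) + 299369 = (-566*1/15 + 1144) + 299369 = (-566/15 + 1144) + 299369 = 16594/15 + 299369 = 4507129/15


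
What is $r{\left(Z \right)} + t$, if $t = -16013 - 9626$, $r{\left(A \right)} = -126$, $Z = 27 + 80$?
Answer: $-25765$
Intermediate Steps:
$Z = 107$
$t = -25639$
$r{\left(Z \right)} + t = -126 - 25639 = -25765$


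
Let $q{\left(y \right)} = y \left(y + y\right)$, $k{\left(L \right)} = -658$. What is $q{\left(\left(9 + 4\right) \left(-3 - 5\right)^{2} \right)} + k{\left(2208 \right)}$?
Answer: $1383790$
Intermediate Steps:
$q{\left(y \right)} = 2 y^{2}$ ($q{\left(y \right)} = y 2 y = 2 y^{2}$)
$q{\left(\left(9 + 4\right) \left(-3 - 5\right)^{2} \right)} + k{\left(2208 \right)} = 2 \left(\left(9 + 4\right) \left(-3 - 5\right)^{2}\right)^{2} - 658 = 2 \left(13 \left(-8\right)^{2}\right)^{2} - 658 = 2 \left(13 \cdot 64\right)^{2} - 658 = 2 \cdot 832^{2} - 658 = 2 \cdot 692224 - 658 = 1384448 - 658 = 1383790$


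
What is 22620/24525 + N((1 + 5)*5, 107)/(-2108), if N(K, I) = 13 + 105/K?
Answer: 6303773/6893160 ≈ 0.91450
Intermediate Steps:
22620/24525 + N((1 + 5)*5, 107)/(-2108) = 22620/24525 + (13 + 105/(((1 + 5)*5)))/(-2108) = 22620*(1/24525) + (13 + 105/((6*5)))*(-1/2108) = 1508/1635 + (13 + 105/30)*(-1/2108) = 1508/1635 + (13 + 105*(1/30))*(-1/2108) = 1508/1635 + (13 + 7/2)*(-1/2108) = 1508/1635 + (33/2)*(-1/2108) = 1508/1635 - 33/4216 = 6303773/6893160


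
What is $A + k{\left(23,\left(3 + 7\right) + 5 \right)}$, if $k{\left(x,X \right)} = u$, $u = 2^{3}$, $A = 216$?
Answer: $224$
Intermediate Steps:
$u = 8$
$k{\left(x,X \right)} = 8$
$A + k{\left(23,\left(3 + 7\right) + 5 \right)} = 216 + 8 = 224$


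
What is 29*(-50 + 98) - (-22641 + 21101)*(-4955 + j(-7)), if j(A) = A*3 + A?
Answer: -7672428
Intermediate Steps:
j(A) = 4*A (j(A) = 3*A + A = 4*A)
29*(-50 + 98) - (-22641 + 21101)*(-4955 + j(-7)) = 29*(-50 + 98) - (-22641 + 21101)*(-4955 + 4*(-7)) = 29*48 - (-1540)*(-4955 - 28) = 1392 - (-1540)*(-4983) = 1392 - 1*7673820 = 1392 - 7673820 = -7672428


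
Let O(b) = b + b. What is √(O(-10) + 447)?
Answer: √427 ≈ 20.664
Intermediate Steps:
O(b) = 2*b
√(O(-10) + 447) = √(2*(-10) + 447) = √(-20 + 447) = √427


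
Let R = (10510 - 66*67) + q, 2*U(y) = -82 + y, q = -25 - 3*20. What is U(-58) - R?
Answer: -6073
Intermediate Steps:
q = -85 (q = -25 - 60 = -85)
U(y) = -41 + y/2 (U(y) = (-82 + y)/2 = -41 + y/2)
R = 6003 (R = (10510 - 66*67) - 85 = (10510 - 4422) - 85 = 6088 - 85 = 6003)
U(-58) - R = (-41 + (1/2)*(-58)) - 1*6003 = (-41 - 29) - 6003 = -70 - 6003 = -6073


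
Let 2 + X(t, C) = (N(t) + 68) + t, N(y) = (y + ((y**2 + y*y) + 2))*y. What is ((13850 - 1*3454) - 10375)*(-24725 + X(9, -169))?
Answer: -484953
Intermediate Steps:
N(y) = y*(2 + y + 2*y**2) (N(y) = (y + ((y**2 + y**2) + 2))*y = (y + (2*y**2 + 2))*y = (y + (2 + 2*y**2))*y = (2 + y + 2*y**2)*y = y*(2 + y + 2*y**2))
X(t, C) = 66 + t + t*(2 + t + 2*t**2) (X(t, C) = -2 + ((t*(2 + t + 2*t**2) + 68) + t) = -2 + ((68 + t*(2 + t + 2*t**2)) + t) = -2 + (68 + t + t*(2 + t + 2*t**2)) = 66 + t + t*(2 + t + 2*t**2))
((13850 - 1*3454) - 10375)*(-24725 + X(9, -169)) = ((13850 - 1*3454) - 10375)*(-24725 + (66 + 9 + 9*(2 + 9 + 2*9**2))) = ((13850 - 3454) - 10375)*(-24725 + (66 + 9 + 9*(2 + 9 + 2*81))) = (10396 - 10375)*(-24725 + (66 + 9 + 9*(2 + 9 + 162))) = 21*(-24725 + (66 + 9 + 9*173)) = 21*(-24725 + (66 + 9 + 1557)) = 21*(-24725 + 1632) = 21*(-23093) = -484953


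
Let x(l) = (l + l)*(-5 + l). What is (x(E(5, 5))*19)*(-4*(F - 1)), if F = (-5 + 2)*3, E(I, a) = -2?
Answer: 21280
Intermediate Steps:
x(l) = 2*l*(-5 + l) (x(l) = (2*l)*(-5 + l) = 2*l*(-5 + l))
F = -9 (F = -3*3 = -9)
(x(E(5, 5))*19)*(-4*(F - 1)) = ((2*(-2)*(-5 - 2))*19)*(-4*(-9 - 1)) = ((2*(-2)*(-7))*19)*(-4*(-10)) = (28*19)*40 = 532*40 = 21280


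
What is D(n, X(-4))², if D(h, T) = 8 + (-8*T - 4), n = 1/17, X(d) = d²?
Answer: 15376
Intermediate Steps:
n = 1/17 ≈ 0.058824
D(h, T) = 4 - 8*T (D(h, T) = 8 + (-4 - 8*T) = 4 - 8*T)
D(n, X(-4))² = (4 - 8*(-4)²)² = (4 - 8*16)² = (4 - 128)² = (-124)² = 15376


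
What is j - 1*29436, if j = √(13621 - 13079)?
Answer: -29436 + √542 ≈ -29413.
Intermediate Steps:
j = √542 ≈ 23.281
j - 1*29436 = √542 - 1*29436 = √542 - 29436 = -29436 + √542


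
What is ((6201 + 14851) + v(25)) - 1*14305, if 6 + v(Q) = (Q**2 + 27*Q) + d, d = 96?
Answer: 8137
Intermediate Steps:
v(Q) = 90 + Q**2 + 27*Q (v(Q) = -6 + ((Q**2 + 27*Q) + 96) = -6 + (96 + Q**2 + 27*Q) = 90 + Q**2 + 27*Q)
((6201 + 14851) + v(25)) - 1*14305 = ((6201 + 14851) + (90 + 25**2 + 27*25)) - 1*14305 = (21052 + (90 + 625 + 675)) - 14305 = (21052 + 1390) - 14305 = 22442 - 14305 = 8137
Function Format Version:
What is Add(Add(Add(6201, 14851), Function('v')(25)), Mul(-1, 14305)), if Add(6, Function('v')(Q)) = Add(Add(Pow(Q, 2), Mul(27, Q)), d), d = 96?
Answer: 8137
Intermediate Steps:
Function('v')(Q) = Add(90, Pow(Q, 2), Mul(27, Q)) (Function('v')(Q) = Add(-6, Add(Add(Pow(Q, 2), Mul(27, Q)), 96)) = Add(-6, Add(96, Pow(Q, 2), Mul(27, Q))) = Add(90, Pow(Q, 2), Mul(27, Q)))
Add(Add(Add(6201, 14851), Function('v')(25)), Mul(-1, 14305)) = Add(Add(Add(6201, 14851), Add(90, Pow(25, 2), Mul(27, 25))), Mul(-1, 14305)) = Add(Add(21052, Add(90, 625, 675)), -14305) = Add(Add(21052, 1390), -14305) = Add(22442, -14305) = 8137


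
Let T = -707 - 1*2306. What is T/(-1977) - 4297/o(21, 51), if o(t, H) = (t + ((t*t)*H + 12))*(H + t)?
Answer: 1625923765/1068718752 ≈ 1.5214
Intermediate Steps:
T = -3013 (T = -707 - 2306 = -3013)
o(t, H) = (H + t)*(12 + t + H*t**2) (o(t, H) = (t + (t**2*H + 12))*(H + t) = (t + (H*t**2 + 12))*(H + t) = (t + (12 + H*t**2))*(H + t) = (12 + t + H*t**2)*(H + t) = (H + t)*(12 + t + H*t**2))
T/(-1977) - 4297/o(21, 51) = -3013/(-1977) - 4297/(21**2 + 12*51 + 12*21 + 51*21 + 51*21**3 + 51**2*21**2) = -3013*(-1/1977) - 4297/(441 + 612 + 252 + 1071 + 51*9261 + 2601*441) = 3013/1977 - 4297/(441 + 612 + 252 + 1071 + 472311 + 1147041) = 3013/1977 - 4297/1621728 = 1625923765/1068718752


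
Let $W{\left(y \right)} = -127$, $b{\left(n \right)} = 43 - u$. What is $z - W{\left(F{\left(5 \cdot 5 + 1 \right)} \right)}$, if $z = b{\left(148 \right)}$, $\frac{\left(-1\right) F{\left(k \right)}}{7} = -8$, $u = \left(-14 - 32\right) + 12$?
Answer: $204$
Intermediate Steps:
$u = -34$ ($u = -46 + 12 = -34$)
$F{\left(k \right)} = 56$ ($F{\left(k \right)} = \left(-7\right) \left(-8\right) = 56$)
$b{\left(n \right)} = 77$ ($b{\left(n \right)} = 43 - -34 = 43 + 34 = 77$)
$z = 77$
$z - W{\left(F{\left(5 \cdot 5 + 1 \right)} \right)} = 77 - -127 = 77 + 127 = 204$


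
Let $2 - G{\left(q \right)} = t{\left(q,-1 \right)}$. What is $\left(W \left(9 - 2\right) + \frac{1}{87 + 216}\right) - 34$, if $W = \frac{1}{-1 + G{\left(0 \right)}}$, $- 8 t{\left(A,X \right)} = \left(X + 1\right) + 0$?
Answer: $- \frac{8180}{303} \approx -26.997$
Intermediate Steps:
$t{\left(A,X \right)} = - \frac{1}{8} - \frac{X}{8}$ ($t{\left(A,X \right)} = - \frac{\left(X + 1\right) + 0}{8} = - \frac{\left(1 + X\right) + 0}{8} = - \frac{1 + X}{8} = - \frac{1}{8} - \frac{X}{8}$)
$G{\left(q \right)} = 2$ ($G{\left(q \right)} = 2 - \left(- \frac{1}{8} - - \frac{1}{8}\right) = 2 - \left(- \frac{1}{8} + \frac{1}{8}\right) = 2 - 0 = 2 + 0 = 2$)
$W = 1$ ($W = \frac{1}{-1 + 2} = 1^{-1} = 1$)
$\left(W \left(9 - 2\right) + \frac{1}{87 + 216}\right) - 34 = \left(1 \left(9 - 2\right) + \frac{1}{87 + 216}\right) - 34 = \left(1 \cdot 7 + \frac{1}{303}\right) - 34 = \left(7 + \frac{1}{303}\right) - 34 = \frac{2122}{303} - 34 = - \frac{8180}{303}$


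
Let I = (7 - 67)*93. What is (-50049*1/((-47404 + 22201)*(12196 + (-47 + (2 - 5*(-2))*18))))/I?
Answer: -5561/193213758900 ≈ -2.8782e-8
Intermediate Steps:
I = -5580 (I = -60*93 = -5580)
(-50049*1/((-47404 + 22201)*(12196 + (-47 + (2 - 5*(-2))*18))))/I = -50049*1/((-47404 + 22201)*(12196 + (-47 + (2 - 5*(-2))*18)))/(-5580) = -50049*(-1/(25203*(12196 + (-47 + (2 + 10)*18))))*(-1/5580) = -50049*(-1/(25203*(12196 + (-47 + 12*18))))*(-1/5580) = -50049*(-1/(25203*(12196 + (-47 + 216))))*(-1/5580) = -50049*(-1/(25203*(12196 + 169)))*(-1/5580) = -50049/(12365*(-25203))*(-1/5580) = -50049/(-311635095)*(-1/5580) = -50049*(-1/311635095)*(-1/5580) = (16683/103878365)*(-1/5580) = -5561/193213758900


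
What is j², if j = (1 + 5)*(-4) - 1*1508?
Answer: 2347024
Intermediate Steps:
j = -1532 (j = 6*(-4) - 1508 = -24 - 1508 = -1532)
j² = (-1532)² = 2347024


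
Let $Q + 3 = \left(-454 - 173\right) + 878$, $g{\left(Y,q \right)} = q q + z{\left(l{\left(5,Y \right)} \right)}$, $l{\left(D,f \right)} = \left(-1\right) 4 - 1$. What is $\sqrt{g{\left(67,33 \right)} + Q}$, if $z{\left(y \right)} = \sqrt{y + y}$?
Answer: $\sqrt{1337 + i \sqrt{10}} \approx 36.565 + 0.0432 i$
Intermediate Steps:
$l{\left(D,f \right)} = -5$ ($l{\left(D,f \right)} = -4 - 1 = -5$)
$z{\left(y \right)} = \sqrt{2} \sqrt{y}$ ($z{\left(y \right)} = \sqrt{2 y} = \sqrt{2} \sqrt{y}$)
$g{\left(Y,q \right)} = q^{2} + i \sqrt{10}$ ($g{\left(Y,q \right)} = q q + \sqrt{2} \sqrt{-5} = q^{2} + \sqrt{2} i \sqrt{5} = q^{2} + i \sqrt{10}$)
$Q = 248$ ($Q = -3 + \left(\left(-454 - 173\right) + 878\right) = -3 + \left(-627 + 878\right) = -3 + 251 = 248$)
$\sqrt{g{\left(67,33 \right)} + Q} = \sqrt{\left(33^{2} + i \sqrt{10}\right) + 248} = \sqrt{\left(1089 + i \sqrt{10}\right) + 248} = \sqrt{1337 + i \sqrt{10}}$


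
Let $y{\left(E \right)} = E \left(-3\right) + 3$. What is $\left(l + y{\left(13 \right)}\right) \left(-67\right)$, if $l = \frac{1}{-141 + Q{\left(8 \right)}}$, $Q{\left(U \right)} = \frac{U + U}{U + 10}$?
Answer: $\frac{3042135}{1261} \approx 2412.5$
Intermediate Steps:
$Q{\left(U \right)} = \frac{2 U}{10 + U}$
$y{\left(E \right)} = 3 - 3 E$ ($y{\left(E \right)} = - 3 E + 3 = 3 - 3 E$)
$l = - \frac{9}{1261}$ ($l = \frac{1}{-141 + 2 \cdot 8 \frac{1}{10 + 8}} = \frac{1}{-141 + 2 \cdot 8 \cdot \frac{1}{18}} = \frac{1}{-141 + \frac{8}{9}} = \frac{1}{- \frac{1261}{9}} = - \frac{9}{1261} \approx -0.0071372$)
$\left(l + y{\left(13 \right)}\right) \left(-67\right) = \left(- \frac{9}{1261} + \left(3 - 39\right)\right) \left(-67\right) = \left(- \frac{9}{1261} - 36\right) \left(-67\right) = \left(- \frac{45405}{1261}\right) \left(-67\right) = \frac{3042135}{1261}$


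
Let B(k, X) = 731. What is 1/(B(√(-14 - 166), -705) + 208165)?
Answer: 1/208896 ≈ 4.7871e-6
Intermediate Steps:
1/(B(√(-14 - 166), -705) + 208165) = 1/(731 + 208165) = 1/208896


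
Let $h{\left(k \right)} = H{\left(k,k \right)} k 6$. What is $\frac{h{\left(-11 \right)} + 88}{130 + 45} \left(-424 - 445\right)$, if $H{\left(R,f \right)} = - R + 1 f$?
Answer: $- \frac{76472}{175} \approx -436.98$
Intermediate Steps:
$H{\left(R,f \right)} = f - R$ ($H{\left(R,f \right)} = - R + f = f - R$)
$h{\left(k \right)} = 0$ ($h{\left(k \right)} = \left(k - k\right) k 6 = 0 k 6 = 0 \cdot 6 = 0$)
$\frac{h{\left(-11 \right)} + 88}{130 + 45} \left(-424 - 445\right) = \frac{0 + 88}{130 + 45} \left(-424 - 445\right) = \frac{88}{175} \left(-869\right) = - \frac{76472}{175}$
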